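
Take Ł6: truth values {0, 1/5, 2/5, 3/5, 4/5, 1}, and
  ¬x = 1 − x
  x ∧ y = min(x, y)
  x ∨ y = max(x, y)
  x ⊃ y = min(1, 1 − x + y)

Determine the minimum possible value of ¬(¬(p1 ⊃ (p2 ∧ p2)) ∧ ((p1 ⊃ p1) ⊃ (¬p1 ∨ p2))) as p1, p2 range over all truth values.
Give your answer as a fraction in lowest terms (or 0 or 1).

Take p1 = 2/5, p2 = 0:
p2 ∧ p2 = 0 ∧ 0 = 0
p1 ⊃ (p2 ∧ p2) = 2/5 ⊃ 0 = 3/5
¬(p1 ⊃ (p2 ∧ p2)) = ¬3/5 = 2/5
p1 ⊃ p1 = 2/5 ⊃ 2/5 = 1
¬p1 = ¬2/5 = 3/5
¬p1 ∨ p2 = 3/5 ∨ 0 = 3/5
(p1 ⊃ p1) ⊃ (¬p1 ∨ p2) = 1 ⊃ 3/5 = 3/5
¬(p1 ⊃ (p2 ∧ p2)) ∧ ((p1 ⊃ p1) ⊃ (¬p1 ∨ p2)) = 2/5 ∧ 3/5 = 2/5
¬(¬(p1 ⊃ (p2 ∧ p2)) ∧ ((p1 ⊃ p1) ⊃ (¬p1 ∨ p2))) = ¬2/5 = 3/5
No assignment yields a value below 3/5, so this is the minimum.

3/5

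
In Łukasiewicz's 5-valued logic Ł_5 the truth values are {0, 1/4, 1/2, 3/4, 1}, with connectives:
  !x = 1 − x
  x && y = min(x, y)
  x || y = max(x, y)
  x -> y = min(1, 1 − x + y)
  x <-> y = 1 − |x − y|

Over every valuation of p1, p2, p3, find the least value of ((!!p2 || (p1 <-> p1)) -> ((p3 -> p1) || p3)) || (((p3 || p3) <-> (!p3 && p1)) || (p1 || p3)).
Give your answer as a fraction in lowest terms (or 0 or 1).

1/2

Take p1 = 0, p2 = 0, p3 = 1/2:
!p2 = !0 = 1
!!p2 = !1 = 0
p1 <-> p1 = 0 <-> 0 = 1
!!p2 || (p1 <-> p1) = 0 || 1 = 1
p3 -> p1 = 1/2 -> 0 = 1/2
(p3 -> p1) || p3 = 1/2 || 1/2 = 1/2
(!!p2 || (p1 <-> p1)) -> ((p3 -> p1) || p3) = 1 -> 1/2 = 1/2
p3 || p3 = 1/2 || 1/2 = 1/2
!p3 = !1/2 = 1/2
!p3 && p1 = 1/2 && 0 = 0
(p3 || p3) <-> (!p3 && p1) = 1/2 <-> 0 = 1/2
p1 || p3 = 0 || 1/2 = 1/2
((p3 || p3) <-> (!p3 && p1)) || (p1 || p3) = 1/2 || 1/2 = 1/2
((!!p2 || (p1 <-> p1)) -> ((p3 -> p1) || p3)) || (((p3 || p3) <-> (!p3 && p1)) || (p1 || p3)) = 1/2 || 1/2 = 1/2
No assignment yields a value below 1/2, so this is the minimum.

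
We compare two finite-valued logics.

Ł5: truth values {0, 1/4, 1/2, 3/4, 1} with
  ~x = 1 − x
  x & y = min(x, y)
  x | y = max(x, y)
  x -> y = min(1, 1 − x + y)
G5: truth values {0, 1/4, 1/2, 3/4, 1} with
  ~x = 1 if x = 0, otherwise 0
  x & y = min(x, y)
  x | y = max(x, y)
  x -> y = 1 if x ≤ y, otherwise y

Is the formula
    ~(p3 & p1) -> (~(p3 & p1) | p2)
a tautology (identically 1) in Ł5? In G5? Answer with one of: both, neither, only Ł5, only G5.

In Ł5: every assignment gives 1 — tautology.
In G5: every assignment gives 1 — tautology.

both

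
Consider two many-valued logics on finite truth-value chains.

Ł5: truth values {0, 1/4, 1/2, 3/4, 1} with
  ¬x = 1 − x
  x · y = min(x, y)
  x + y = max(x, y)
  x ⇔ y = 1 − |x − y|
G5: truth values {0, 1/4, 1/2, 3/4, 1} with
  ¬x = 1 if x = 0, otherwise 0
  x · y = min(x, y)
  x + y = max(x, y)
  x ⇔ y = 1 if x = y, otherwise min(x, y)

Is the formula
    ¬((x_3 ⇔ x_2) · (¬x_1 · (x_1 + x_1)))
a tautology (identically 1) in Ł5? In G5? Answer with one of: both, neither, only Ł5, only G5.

only G5

In Ł5: at x_1 = 1/4, x_2 = 0, x_3 = 0 the value is 3/4 — not a tautology.
In G5: every assignment gives 1 — tautology.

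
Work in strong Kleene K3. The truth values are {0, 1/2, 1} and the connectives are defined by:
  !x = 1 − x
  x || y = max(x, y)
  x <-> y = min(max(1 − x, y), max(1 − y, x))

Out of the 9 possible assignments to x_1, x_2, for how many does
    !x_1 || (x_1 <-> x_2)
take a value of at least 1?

x_1 = 0, x_2 = 0 ↦ 1  ≥
x_1 = 0, x_2 = 1/2 ↦ 1  ≥
x_1 = 0, x_2 = 1 ↦ 1  ≥
x_1 = 1/2, x_2 = 0 ↦ 1/2  <
x_1 = 1/2, x_2 = 1/2 ↦ 1/2  <
x_1 = 1/2, x_2 = 1 ↦ 1/2  <
x_1 = 1, x_2 = 0 ↦ 0  <
x_1 = 1, x_2 = 1/2 ↦ 1/2  <
x_1 = 1, x_2 = 1 ↦ 1  ≥
So 4 of the 9 assignments meet the threshold.

4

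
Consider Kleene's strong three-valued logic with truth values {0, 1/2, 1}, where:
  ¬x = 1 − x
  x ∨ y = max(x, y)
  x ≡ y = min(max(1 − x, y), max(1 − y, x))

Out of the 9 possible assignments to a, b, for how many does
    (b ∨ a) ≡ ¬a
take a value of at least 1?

a = 0, b = 0 ↦ 0  <
a = 0, b = 1/2 ↦ 1/2  <
a = 0, b = 1 ↦ 1  ≥
a = 1/2, b = 0 ↦ 1/2  <
a = 1/2, b = 1/2 ↦ 1/2  <
a = 1/2, b = 1 ↦ 1/2  <
a = 1, b = 0 ↦ 0  <
a = 1, b = 1/2 ↦ 0  <
a = 1, b = 1 ↦ 0  <
So 1 of the 9 assignments meets the threshold.

1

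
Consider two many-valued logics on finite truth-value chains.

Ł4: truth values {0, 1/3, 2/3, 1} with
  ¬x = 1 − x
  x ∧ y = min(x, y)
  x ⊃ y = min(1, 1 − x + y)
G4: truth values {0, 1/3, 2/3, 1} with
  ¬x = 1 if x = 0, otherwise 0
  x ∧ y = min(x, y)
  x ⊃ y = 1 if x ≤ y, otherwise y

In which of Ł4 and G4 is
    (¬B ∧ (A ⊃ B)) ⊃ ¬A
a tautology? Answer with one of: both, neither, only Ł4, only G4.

In Ł4: at A = 2/3, B = 1/3 the value is 2/3 — not a tautology.
In G4: every assignment gives 1 — tautology.

only G4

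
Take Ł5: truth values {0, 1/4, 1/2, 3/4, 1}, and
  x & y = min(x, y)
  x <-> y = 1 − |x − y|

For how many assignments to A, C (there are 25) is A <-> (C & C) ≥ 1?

value 1: 5 assignments (counts)
value 3/4: 8 assignments
value 1/2: 6 assignments
value 1/4: 4 assignments
value 0: 2 assignments
So 5 of the 25 assignments meet the threshold.

5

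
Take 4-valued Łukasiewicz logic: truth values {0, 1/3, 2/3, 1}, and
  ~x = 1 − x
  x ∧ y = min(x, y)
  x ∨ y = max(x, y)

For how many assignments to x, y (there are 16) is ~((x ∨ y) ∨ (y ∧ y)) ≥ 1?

x = 0, y = 0 ↦ 1  ≥
x = 0, y = 1/3 ↦ 2/3  <
x = 0, y = 2/3 ↦ 1/3  <
x = 0, y = 1 ↦ 0  <
x = 1/3, y = 0 ↦ 2/3  <
x = 1/3, y = 1/3 ↦ 2/3  <
x = 1/3, y = 2/3 ↦ 1/3  <
x = 1/3, y = 1 ↦ 0  <
x = 2/3, y = 0 ↦ 1/3  <
x = 2/3, y = 1/3 ↦ 1/3  <
x = 2/3, y = 2/3 ↦ 1/3  <
x = 2/3, y = 1 ↦ 0  <
x = 1, y = 0 ↦ 0  <
x = 1, y = 1/3 ↦ 0  <
x = 1, y = 2/3 ↦ 0  <
x = 1, y = 1 ↦ 0  <
So 1 of the 16 assignments meets the threshold.

1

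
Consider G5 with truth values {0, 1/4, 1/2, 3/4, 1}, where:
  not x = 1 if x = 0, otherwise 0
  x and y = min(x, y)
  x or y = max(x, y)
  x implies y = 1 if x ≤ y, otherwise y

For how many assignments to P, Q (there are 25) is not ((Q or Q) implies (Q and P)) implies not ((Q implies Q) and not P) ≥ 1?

value 1: 21 assignments (counts)
value 0: 4 assignments
So 21 of the 25 assignments meet the threshold.

21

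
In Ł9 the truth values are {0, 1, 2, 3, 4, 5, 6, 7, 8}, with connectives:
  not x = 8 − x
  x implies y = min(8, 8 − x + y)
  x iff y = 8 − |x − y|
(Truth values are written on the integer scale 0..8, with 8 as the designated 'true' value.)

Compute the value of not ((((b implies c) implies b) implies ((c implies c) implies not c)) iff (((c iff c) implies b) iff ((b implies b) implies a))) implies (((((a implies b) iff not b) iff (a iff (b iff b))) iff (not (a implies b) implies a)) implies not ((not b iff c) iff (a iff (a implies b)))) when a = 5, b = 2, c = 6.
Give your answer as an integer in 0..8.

7

b implies c = 2 implies 6 = 8
(b implies c) implies b = 8 implies 2 = 2
c implies c = 6 implies 6 = 8
not c = not 6 = 2
(c implies c) implies not c = 8 implies 2 = 2
((b implies c) implies b) implies ((c implies c) implies not c) = 2 implies 2 = 8
c iff c = 6 iff 6 = 8
(c iff c) implies b = 8 implies 2 = 2
b implies b = 2 implies 2 = 8
(b implies b) implies a = 8 implies 5 = 5
((c iff c) implies b) iff ((b implies b) implies a) = 2 iff 5 = 5
(((b implies c) implies b) implies ((c implies c) implies not c)) iff (((c iff c) implies b) iff ((b implies b) implies a)) = 8 iff 5 = 5
not ((((b implies c) implies b) implies ((c implies c) implies not c)) iff (((c iff c) implies b) iff ((b implies b) implies a))) = not 5 = 3
a implies b = 5 implies 2 = 5
not b = not 2 = 6
(a implies b) iff not b = 5 iff 6 = 7
b iff b = 2 iff 2 = 8
a iff (b iff b) = 5 iff 8 = 5
((a implies b) iff not b) iff (a iff (b iff b)) = 7 iff 5 = 6
a implies b = 5 implies 2 = 5
not (a implies b) = not 5 = 3
not (a implies b) implies a = 3 implies 5 = 8
(((a implies b) iff not b) iff (a iff (b iff b))) iff (not (a implies b) implies a) = 6 iff 8 = 6
not b = not 2 = 6
not b iff c = 6 iff 6 = 8
a implies b = 5 implies 2 = 5
a iff (a implies b) = 5 iff 5 = 8
(not b iff c) iff (a iff (a implies b)) = 8 iff 8 = 8
not ((not b iff c) iff (a iff (a implies b))) = not 8 = 0
((((a implies b) iff not b) iff (a iff (b iff b))) iff (not (a implies b) implies a)) implies not ((not b iff c) iff (a iff (a implies b))) = 6 implies 0 = 2
not ((((b implies c) implies b) implies ((c implies c) implies not c)) iff (((c iff c) implies b) iff ((b implies b) implies a))) implies (((((a implies b) iff not b) iff (a iff (b iff b))) iff (not (a implies b) implies a)) implies not ((not b iff c) iff (a iff (a implies b)))) = 3 implies 2 = 7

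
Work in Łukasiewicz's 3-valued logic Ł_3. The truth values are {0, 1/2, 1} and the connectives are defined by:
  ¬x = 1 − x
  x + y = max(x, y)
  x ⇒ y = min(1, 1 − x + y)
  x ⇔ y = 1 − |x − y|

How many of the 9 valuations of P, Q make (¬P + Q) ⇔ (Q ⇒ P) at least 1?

P = 0, Q = 0 ↦ 1  ≥
P = 0, Q = 1/2 ↦ 1/2  <
P = 0, Q = 1 ↦ 0  <
P = 1/2, Q = 0 ↦ 1/2  <
P = 1/2, Q = 1/2 ↦ 1/2  <
P = 1/2, Q = 1 ↦ 1/2  <
P = 1, Q = 0 ↦ 0  <
P = 1, Q = 1/2 ↦ 1/2  <
P = 1, Q = 1 ↦ 1  ≥
So 2 of the 9 assignments meet the threshold.

2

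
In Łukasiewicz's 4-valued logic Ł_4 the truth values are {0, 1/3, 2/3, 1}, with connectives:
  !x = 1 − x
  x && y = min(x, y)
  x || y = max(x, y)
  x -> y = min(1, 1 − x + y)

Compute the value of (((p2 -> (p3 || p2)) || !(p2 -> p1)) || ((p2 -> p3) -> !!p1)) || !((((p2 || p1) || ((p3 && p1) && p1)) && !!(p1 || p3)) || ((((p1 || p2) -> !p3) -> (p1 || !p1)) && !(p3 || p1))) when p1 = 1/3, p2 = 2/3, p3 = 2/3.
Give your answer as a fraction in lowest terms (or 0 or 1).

p3 || p2 = 2/3 || 2/3 = 2/3
p2 -> (p3 || p2) = 2/3 -> 2/3 = 1
p2 -> p1 = 2/3 -> 1/3 = 2/3
!(p2 -> p1) = !2/3 = 1/3
(p2 -> (p3 || p2)) || !(p2 -> p1) = 1 || 1/3 = 1
p2 -> p3 = 2/3 -> 2/3 = 1
!p1 = !1/3 = 2/3
!!p1 = !2/3 = 1/3
(p2 -> p3) -> !!p1 = 1 -> 1/3 = 1/3
((p2 -> (p3 || p2)) || !(p2 -> p1)) || ((p2 -> p3) -> !!p1) = 1 || 1/3 = 1
p2 || p1 = 2/3 || 1/3 = 2/3
p3 && p1 = 2/3 && 1/3 = 1/3
(p3 && p1) && p1 = 1/3 && 1/3 = 1/3
(p2 || p1) || ((p3 && p1) && p1) = 2/3 || 1/3 = 2/3
p1 || p3 = 1/3 || 2/3 = 2/3
!(p1 || p3) = !2/3 = 1/3
!!(p1 || p3) = !1/3 = 2/3
((p2 || p1) || ((p3 && p1) && p1)) && !!(p1 || p3) = 2/3 && 2/3 = 2/3
p1 || p2 = 1/3 || 2/3 = 2/3
!p3 = !2/3 = 1/3
(p1 || p2) -> !p3 = 2/3 -> 1/3 = 2/3
!p1 = !1/3 = 2/3
p1 || !p1 = 1/3 || 2/3 = 2/3
((p1 || p2) -> !p3) -> (p1 || !p1) = 2/3 -> 2/3 = 1
p3 || p1 = 2/3 || 1/3 = 2/3
!(p3 || p1) = !2/3 = 1/3
(((p1 || p2) -> !p3) -> (p1 || !p1)) && !(p3 || p1) = 1 && 1/3 = 1/3
(((p2 || p1) || ((p3 && p1) && p1)) && !!(p1 || p3)) || ((((p1 || p2) -> !p3) -> (p1 || !p1)) && !(p3 || p1)) = 2/3 || 1/3 = 2/3
!((((p2 || p1) || ((p3 && p1) && p1)) && !!(p1 || p3)) || ((((p1 || p2) -> !p3) -> (p1 || !p1)) && !(p3 || p1))) = !2/3 = 1/3
(((p2 -> (p3 || p2)) || !(p2 -> p1)) || ((p2 -> p3) -> !!p1)) || !((((p2 || p1) || ((p3 && p1) && p1)) && !!(p1 || p3)) || ((((p1 || p2) -> !p3) -> (p1 || !p1)) && !(p3 || p1))) = 1 || 1/3 = 1

1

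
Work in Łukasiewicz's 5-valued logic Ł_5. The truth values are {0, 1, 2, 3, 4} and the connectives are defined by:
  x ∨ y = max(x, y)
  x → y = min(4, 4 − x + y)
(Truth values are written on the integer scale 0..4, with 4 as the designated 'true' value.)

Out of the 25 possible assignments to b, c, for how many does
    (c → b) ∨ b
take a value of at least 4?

value 4: 15 assignments (counts)
value 3: 4 assignments
value 2: 3 assignments
value 1: 2 assignments
value 0: 1 assignment
So 15 of the 25 assignments meet the threshold.

15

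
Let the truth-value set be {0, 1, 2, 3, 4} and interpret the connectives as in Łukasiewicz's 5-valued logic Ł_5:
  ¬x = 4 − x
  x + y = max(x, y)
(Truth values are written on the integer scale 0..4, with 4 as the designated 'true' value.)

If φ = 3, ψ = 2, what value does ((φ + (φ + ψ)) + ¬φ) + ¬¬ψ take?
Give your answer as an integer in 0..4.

φ + ψ = 3 + 2 = 3
φ + (φ + ψ) = 3 + 3 = 3
¬φ = ¬3 = 1
(φ + (φ + ψ)) + ¬φ = 3 + 1 = 3
¬ψ = ¬2 = 2
¬¬ψ = ¬2 = 2
((φ + (φ + ψ)) + ¬φ) + ¬¬ψ = 3 + 2 = 3

3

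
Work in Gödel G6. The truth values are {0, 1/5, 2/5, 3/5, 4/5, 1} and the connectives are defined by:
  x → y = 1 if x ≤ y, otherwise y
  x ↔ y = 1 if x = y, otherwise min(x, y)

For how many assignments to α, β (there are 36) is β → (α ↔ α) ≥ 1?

value 1: 36 assignments (counts)
So 36 of the 36 assignments meet the threshold.

36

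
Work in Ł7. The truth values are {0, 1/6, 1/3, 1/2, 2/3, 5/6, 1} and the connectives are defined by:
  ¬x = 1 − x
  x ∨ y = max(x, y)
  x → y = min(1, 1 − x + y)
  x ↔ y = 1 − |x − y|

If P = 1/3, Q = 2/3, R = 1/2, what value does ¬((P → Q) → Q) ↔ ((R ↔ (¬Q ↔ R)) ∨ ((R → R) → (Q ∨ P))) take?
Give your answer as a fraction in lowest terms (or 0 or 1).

2/3

P → Q = 1/3 → 2/3 = 1
(P → Q) → Q = 1 → 2/3 = 2/3
¬((P → Q) → Q) = ¬2/3 = 1/3
¬Q = ¬2/3 = 1/3
¬Q ↔ R = 1/3 ↔ 1/2 = 5/6
R ↔ (¬Q ↔ R) = 1/2 ↔ 5/6 = 2/3
R → R = 1/2 → 1/2 = 1
Q ∨ P = 2/3 ∨ 1/3 = 2/3
(R → R) → (Q ∨ P) = 1 → 2/3 = 2/3
(R ↔ (¬Q ↔ R)) ∨ ((R → R) → (Q ∨ P)) = 2/3 ∨ 2/3 = 2/3
¬((P → Q) → Q) ↔ ((R ↔ (¬Q ↔ R)) ∨ ((R → R) → (Q ∨ P))) = 1/3 ↔ 2/3 = 2/3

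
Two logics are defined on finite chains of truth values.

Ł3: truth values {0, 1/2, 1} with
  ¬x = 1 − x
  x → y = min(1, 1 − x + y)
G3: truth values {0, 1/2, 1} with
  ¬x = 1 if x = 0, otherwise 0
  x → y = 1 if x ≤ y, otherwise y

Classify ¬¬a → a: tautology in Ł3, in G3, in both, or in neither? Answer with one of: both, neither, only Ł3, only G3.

In Ł3: every assignment gives 1 — tautology.
In G3: at a = 1/2 the value is 1/2 — not a tautology.

only Ł3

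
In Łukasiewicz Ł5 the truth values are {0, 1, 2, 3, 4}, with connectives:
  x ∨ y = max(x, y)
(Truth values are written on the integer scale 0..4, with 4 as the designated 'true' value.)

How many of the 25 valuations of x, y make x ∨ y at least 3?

16

value 4: 9 assignments (counts)
value 3: 7 assignments (counts)
value 2: 5 assignments
value 1: 3 assignments
value 0: 1 assignment
So 16 of the 25 assignments meet the threshold.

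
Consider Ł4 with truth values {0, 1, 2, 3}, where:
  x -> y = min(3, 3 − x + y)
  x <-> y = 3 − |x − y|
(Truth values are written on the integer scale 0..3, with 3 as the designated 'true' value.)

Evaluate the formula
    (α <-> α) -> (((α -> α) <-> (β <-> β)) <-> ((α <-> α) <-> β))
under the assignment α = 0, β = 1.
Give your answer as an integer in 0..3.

α <-> α = 0 <-> 0 = 3
α -> α = 0 -> 0 = 3
β <-> β = 1 <-> 1 = 3
(α -> α) <-> (β <-> β) = 3 <-> 3 = 3
α <-> α = 0 <-> 0 = 3
(α <-> α) <-> β = 3 <-> 1 = 1
((α -> α) <-> (β <-> β)) <-> ((α <-> α) <-> β) = 3 <-> 1 = 1
(α <-> α) -> (((α -> α) <-> (β <-> β)) <-> ((α <-> α) <-> β)) = 3 -> 1 = 1

1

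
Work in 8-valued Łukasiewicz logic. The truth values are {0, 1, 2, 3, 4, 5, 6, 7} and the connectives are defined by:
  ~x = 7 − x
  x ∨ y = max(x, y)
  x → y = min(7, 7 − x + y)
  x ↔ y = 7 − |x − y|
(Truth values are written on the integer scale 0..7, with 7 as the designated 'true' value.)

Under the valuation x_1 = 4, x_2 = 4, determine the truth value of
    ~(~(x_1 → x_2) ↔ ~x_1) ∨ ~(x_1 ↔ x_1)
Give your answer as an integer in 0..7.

x_1 → x_2 = 4 → 4 = 7
~(x_1 → x_2) = ~7 = 0
~x_1 = ~4 = 3
~(x_1 → x_2) ↔ ~x_1 = 0 ↔ 3 = 4
~(~(x_1 → x_2) ↔ ~x_1) = ~4 = 3
x_1 ↔ x_1 = 4 ↔ 4 = 7
~(x_1 ↔ x_1) = ~7 = 0
~(~(x_1 → x_2) ↔ ~x_1) ∨ ~(x_1 ↔ x_1) = 3 ∨ 0 = 3

3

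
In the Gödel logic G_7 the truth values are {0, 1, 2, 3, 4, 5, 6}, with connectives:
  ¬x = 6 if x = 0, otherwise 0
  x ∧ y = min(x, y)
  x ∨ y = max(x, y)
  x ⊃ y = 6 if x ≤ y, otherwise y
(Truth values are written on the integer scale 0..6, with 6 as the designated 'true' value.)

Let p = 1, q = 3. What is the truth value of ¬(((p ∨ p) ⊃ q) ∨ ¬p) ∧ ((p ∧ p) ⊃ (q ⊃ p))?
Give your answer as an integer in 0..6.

0

p ∨ p = 1 ∨ 1 = 1
(p ∨ p) ⊃ q = 1 ⊃ 3 = 6
¬p = ¬1 = 0
((p ∨ p) ⊃ q) ∨ ¬p = 6 ∨ 0 = 6
¬(((p ∨ p) ⊃ q) ∨ ¬p) = ¬6 = 0
p ∧ p = 1 ∧ 1 = 1
q ⊃ p = 3 ⊃ 1 = 1
(p ∧ p) ⊃ (q ⊃ p) = 1 ⊃ 1 = 6
¬(((p ∨ p) ⊃ q) ∨ ¬p) ∧ ((p ∧ p) ⊃ (q ⊃ p)) = 0 ∧ 6 = 0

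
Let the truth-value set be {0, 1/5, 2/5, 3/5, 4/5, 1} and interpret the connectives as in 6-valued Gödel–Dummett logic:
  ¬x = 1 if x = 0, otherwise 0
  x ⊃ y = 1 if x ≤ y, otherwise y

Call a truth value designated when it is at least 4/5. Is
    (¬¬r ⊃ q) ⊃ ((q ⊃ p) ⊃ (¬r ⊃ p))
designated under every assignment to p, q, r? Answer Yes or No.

No

Counterexample: take p = 0, q = 0, r = 0.
¬r = ¬0 = 1
¬¬r = ¬1 = 0
¬¬r ⊃ q = 0 ⊃ 0 = 1
q ⊃ p = 0 ⊃ 0 = 1
¬r = ¬0 = 1
¬r ⊃ p = 1 ⊃ 0 = 0
(q ⊃ p) ⊃ (¬r ⊃ p) = 1 ⊃ 0 = 0
(¬¬r ⊃ q) ⊃ ((q ⊃ p) ⊃ (¬r ⊃ p)) = 1 ⊃ 0 = 0
This gives 0, which is below 4/5.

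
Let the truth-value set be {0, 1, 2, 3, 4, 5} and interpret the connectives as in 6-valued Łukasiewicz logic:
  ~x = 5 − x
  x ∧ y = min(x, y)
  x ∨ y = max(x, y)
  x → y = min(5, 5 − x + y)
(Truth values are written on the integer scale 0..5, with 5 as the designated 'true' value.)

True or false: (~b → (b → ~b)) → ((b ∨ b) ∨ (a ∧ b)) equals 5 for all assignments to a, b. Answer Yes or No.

No

Counterexample: take a = 0, b = 0.
~b = ~0 = 5
~b = ~0 = 5
b → ~b = 0 → 5 = 5
~b → (b → ~b) = 5 → 5 = 5
b ∨ b = 0 ∨ 0 = 0
a ∧ b = 0 ∧ 0 = 0
(b ∨ b) ∨ (a ∧ b) = 0 ∨ 0 = 0
(~b → (b → ~b)) → ((b ∨ b) ∨ (a ∧ b)) = 5 → 0 = 0
This gives 0 ≠ 5.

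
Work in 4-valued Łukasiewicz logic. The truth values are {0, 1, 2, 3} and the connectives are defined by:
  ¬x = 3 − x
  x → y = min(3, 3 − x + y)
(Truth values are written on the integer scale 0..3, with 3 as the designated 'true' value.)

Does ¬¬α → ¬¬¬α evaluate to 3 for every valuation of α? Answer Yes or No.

No

Counterexample: take α = 2.
¬α = ¬2 = 1
¬¬α = ¬1 = 2
¬α = ¬2 = 1
¬¬α = ¬1 = 2
¬¬¬α = ¬2 = 1
¬¬α → ¬¬¬α = 2 → 1 = 2
This gives 2 ≠ 3.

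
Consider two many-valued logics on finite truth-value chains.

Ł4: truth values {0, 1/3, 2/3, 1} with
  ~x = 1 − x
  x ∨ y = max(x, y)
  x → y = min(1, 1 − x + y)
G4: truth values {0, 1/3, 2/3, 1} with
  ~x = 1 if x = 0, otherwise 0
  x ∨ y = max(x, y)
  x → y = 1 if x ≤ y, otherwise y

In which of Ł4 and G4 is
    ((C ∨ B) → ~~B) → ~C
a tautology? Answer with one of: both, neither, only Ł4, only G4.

neither

In Ł4: at B = 1/3, C = 1/3 the value is 2/3 — not a tautology.
In G4: at B = 1/3, C = 1/3 the value is 0 — not a tautology.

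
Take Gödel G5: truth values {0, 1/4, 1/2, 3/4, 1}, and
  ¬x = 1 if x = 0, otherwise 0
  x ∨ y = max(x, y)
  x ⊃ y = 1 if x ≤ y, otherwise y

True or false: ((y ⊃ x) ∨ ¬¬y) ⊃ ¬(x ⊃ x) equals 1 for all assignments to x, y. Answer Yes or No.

Counterexample: take x = 0, y = 0.
y ⊃ x = 0 ⊃ 0 = 1
¬y = ¬0 = 1
¬¬y = ¬1 = 0
(y ⊃ x) ∨ ¬¬y = 1 ∨ 0 = 1
x ⊃ x = 0 ⊃ 0 = 1
¬(x ⊃ x) = ¬1 = 0
((y ⊃ x) ∨ ¬¬y) ⊃ ¬(x ⊃ x) = 1 ⊃ 0 = 0
This gives 0 ≠ 1.

No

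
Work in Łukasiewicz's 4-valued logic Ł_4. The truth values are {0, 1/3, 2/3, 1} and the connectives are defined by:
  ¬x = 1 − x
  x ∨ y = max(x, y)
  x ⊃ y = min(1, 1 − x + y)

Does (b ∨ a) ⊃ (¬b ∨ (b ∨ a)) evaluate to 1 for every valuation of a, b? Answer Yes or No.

Yes

a = 0, b = 0 ↦ 1
a = 0, b = 1/3 ↦ 1
a = 0, b = 2/3 ↦ 1
a = 0, b = 1 ↦ 1
a = 1/3, b = 0 ↦ 1
a = 1/3, b = 1/3 ↦ 1
a = 1/3, b = 2/3 ↦ 1
a = 1/3, b = 1 ↦ 1
a = 2/3, b = 0 ↦ 1
a = 2/3, b = 1/3 ↦ 1
a = 2/3, b = 2/3 ↦ 1
a = 2/3, b = 1 ↦ 1
a = 1, b = 0 ↦ 1
a = 1, b = 1/3 ↦ 1
a = 1, b = 2/3 ↦ 1
a = 1, b = 1 ↦ 1
Every assignment gives a value ≥ 1.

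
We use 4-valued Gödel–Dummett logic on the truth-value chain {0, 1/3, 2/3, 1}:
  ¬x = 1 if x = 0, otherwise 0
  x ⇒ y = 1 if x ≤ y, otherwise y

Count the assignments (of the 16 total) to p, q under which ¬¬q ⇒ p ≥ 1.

p = 0, q = 0 ↦ 1  ≥
p = 0, q = 1/3 ↦ 0  <
p = 0, q = 2/3 ↦ 0  <
p = 0, q = 1 ↦ 0  <
p = 1/3, q = 0 ↦ 1  ≥
p = 1/3, q = 1/3 ↦ 1/3  <
p = 1/3, q = 2/3 ↦ 1/3  <
p = 1/3, q = 1 ↦ 1/3  <
p = 2/3, q = 0 ↦ 1  ≥
p = 2/3, q = 1/3 ↦ 2/3  <
p = 2/3, q = 2/3 ↦ 2/3  <
p = 2/3, q = 1 ↦ 2/3  <
p = 1, q = 0 ↦ 1  ≥
p = 1, q = 1/3 ↦ 1  ≥
p = 1, q = 2/3 ↦ 1  ≥
p = 1, q = 1 ↦ 1  ≥
So 7 of the 16 assignments meet the threshold.

7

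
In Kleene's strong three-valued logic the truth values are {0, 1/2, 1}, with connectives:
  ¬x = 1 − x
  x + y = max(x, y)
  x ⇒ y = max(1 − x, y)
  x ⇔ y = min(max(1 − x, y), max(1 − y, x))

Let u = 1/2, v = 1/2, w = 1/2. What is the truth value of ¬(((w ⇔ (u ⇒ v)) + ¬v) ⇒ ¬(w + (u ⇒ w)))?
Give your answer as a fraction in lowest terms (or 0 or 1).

1/2

u ⇒ v = 1/2 ⇒ 1/2 = 1/2
w ⇔ (u ⇒ v) = 1/2 ⇔ 1/2 = 1/2
¬v = ¬1/2 = 1/2
(w ⇔ (u ⇒ v)) + ¬v = 1/2 + 1/2 = 1/2
u ⇒ w = 1/2 ⇒ 1/2 = 1/2
w + (u ⇒ w) = 1/2 + 1/2 = 1/2
¬(w + (u ⇒ w)) = ¬1/2 = 1/2
((w ⇔ (u ⇒ v)) + ¬v) ⇒ ¬(w + (u ⇒ w)) = 1/2 ⇒ 1/2 = 1/2
¬(((w ⇔ (u ⇒ v)) + ¬v) ⇒ ¬(w + (u ⇒ w))) = ¬1/2 = 1/2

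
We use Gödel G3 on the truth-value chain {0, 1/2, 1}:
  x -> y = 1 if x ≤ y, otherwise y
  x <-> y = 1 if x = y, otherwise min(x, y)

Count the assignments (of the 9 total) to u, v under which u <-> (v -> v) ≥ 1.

3

u = 0, v = 0 ↦ 0  <
u = 0, v = 1/2 ↦ 0  <
u = 0, v = 1 ↦ 0  <
u = 1/2, v = 0 ↦ 1/2  <
u = 1/2, v = 1/2 ↦ 1/2  <
u = 1/2, v = 1 ↦ 1/2  <
u = 1, v = 0 ↦ 1  ≥
u = 1, v = 1/2 ↦ 1  ≥
u = 1, v = 1 ↦ 1  ≥
So 3 of the 9 assignments meet the threshold.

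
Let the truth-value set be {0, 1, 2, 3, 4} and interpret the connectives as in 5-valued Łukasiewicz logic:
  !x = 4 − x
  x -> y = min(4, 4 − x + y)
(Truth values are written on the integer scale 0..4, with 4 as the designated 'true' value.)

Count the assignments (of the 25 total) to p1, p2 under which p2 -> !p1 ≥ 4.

15

value 4: 15 assignments (counts)
value 3: 4 assignments
value 2: 3 assignments
value 1: 2 assignments
value 0: 1 assignment
So 15 of the 25 assignments meet the threshold.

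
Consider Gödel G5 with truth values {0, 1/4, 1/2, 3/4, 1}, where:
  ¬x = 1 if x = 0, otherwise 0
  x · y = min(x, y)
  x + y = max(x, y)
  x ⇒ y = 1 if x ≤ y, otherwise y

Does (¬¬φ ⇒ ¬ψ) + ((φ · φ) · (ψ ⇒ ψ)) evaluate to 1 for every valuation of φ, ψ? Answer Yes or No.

Counterexample: take φ = 1/4, ψ = 1/4.
¬φ = ¬1/4 = 0
¬¬φ = ¬0 = 1
¬ψ = ¬1/4 = 0
¬¬φ ⇒ ¬ψ = 1 ⇒ 0 = 0
φ · φ = 1/4 · 1/4 = 1/4
ψ ⇒ ψ = 1/4 ⇒ 1/4 = 1
(φ · φ) · (ψ ⇒ ψ) = 1/4 · 1 = 1/4
(¬¬φ ⇒ ¬ψ) + ((φ · φ) · (ψ ⇒ ψ)) = 0 + 1/4 = 1/4
This gives 1/4 ≠ 1.

No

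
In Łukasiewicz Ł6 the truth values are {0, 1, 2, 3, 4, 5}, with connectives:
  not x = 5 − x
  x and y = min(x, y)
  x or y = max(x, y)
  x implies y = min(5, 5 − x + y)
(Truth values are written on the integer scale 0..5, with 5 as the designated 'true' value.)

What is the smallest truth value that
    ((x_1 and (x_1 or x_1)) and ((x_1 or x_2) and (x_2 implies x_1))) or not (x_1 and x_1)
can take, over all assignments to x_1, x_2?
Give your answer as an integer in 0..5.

3

Take x_1 = 2, x_2 = 0:
x_1 or x_1 = 2 or 2 = 2
x_1 and (x_1 or x_1) = 2 and 2 = 2
x_1 or x_2 = 2 or 0 = 2
x_2 implies x_1 = 0 implies 2 = 5
(x_1 or x_2) and (x_2 implies x_1) = 2 and 5 = 2
(x_1 and (x_1 or x_1)) and ((x_1 or x_2) and (x_2 implies x_1)) = 2 and 2 = 2
x_1 and x_1 = 2 and 2 = 2
not (x_1 and x_1) = not 2 = 3
((x_1 and (x_1 or x_1)) and ((x_1 or x_2) and (x_2 implies x_1))) or not (x_1 and x_1) = 2 or 3 = 3
No assignment yields a value below 3, so this is the minimum.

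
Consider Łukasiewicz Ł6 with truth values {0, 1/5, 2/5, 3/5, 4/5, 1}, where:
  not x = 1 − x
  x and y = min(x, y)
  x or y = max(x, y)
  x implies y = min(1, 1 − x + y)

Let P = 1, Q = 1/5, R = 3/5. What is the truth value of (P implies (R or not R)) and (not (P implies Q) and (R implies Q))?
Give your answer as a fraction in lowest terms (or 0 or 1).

3/5

not R = not 3/5 = 2/5
R or not R = 3/5 or 2/5 = 3/5
P implies (R or not R) = 1 implies 3/5 = 3/5
P implies Q = 1 implies 1/5 = 1/5
not (P implies Q) = not 1/5 = 4/5
R implies Q = 3/5 implies 1/5 = 3/5
not (P implies Q) and (R implies Q) = 4/5 and 3/5 = 3/5
(P implies (R or not R)) and (not (P implies Q) and (R implies Q)) = 3/5 and 3/5 = 3/5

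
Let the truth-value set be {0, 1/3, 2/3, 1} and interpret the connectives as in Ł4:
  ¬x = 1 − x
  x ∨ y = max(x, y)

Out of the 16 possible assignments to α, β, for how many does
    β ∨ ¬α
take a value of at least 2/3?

α = 0, β = 0 ↦ 1  ≥
α = 0, β = 1/3 ↦ 1  ≥
α = 0, β = 2/3 ↦ 1  ≥
α = 0, β = 1 ↦ 1  ≥
α = 1/3, β = 0 ↦ 2/3  ≥
α = 1/3, β = 1/3 ↦ 2/3  ≥
α = 1/3, β = 2/3 ↦ 2/3  ≥
α = 1/3, β = 1 ↦ 1  ≥
α = 2/3, β = 0 ↦ 1/3  <
α = 2/3, β = 1/3 ↦ 1/3  <
α = 2/3, β = 2/3 ↦ 2/3  ≥
α = 2/3, β = 1 ↦ 1  ≥
α = 1, β = 0 ↦ 0  <
α = 1, β = 1/3 ↦ 1/3  <
α = 1, β = 2/3 ↦ 2/3  ≥
α = 1, β = 1 ↦ 1  ≥
So 12 of the 16 assignments meet the threshold.

12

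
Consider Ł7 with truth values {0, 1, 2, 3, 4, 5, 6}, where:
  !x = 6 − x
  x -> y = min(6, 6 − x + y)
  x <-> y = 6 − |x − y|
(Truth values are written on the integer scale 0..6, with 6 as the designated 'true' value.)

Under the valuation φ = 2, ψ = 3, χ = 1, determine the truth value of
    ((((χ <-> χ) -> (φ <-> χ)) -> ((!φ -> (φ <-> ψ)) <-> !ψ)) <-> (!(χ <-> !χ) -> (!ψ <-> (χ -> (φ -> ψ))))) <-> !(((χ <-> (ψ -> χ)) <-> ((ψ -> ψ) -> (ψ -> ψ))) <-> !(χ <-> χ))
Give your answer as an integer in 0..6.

χ <-> χ = 1 <-> 1 = 6
φ <-> χ = 2 <-> 1 = 5
(χ <-> χ) -> (φ <-> χ) = 6 -> 5 = 5
!φ = !2 = 4
φ <-> ψ = 2 <-> 3 = 5
!φ -> (φ <-> ψ) = 4 -> 5 = 6
!ψ = !3 = 3
(!φ -> (φ <-> ψ)) <-> !ψ = 6 <-> 3 = 3
((χ <-> χ) -> (φ <-> χ)) -> ((!φ -> (φ <-> ψ)) <-> !ψ) = 5 -> 3 = 4
!χ = !1 = 5
χ <-> !χ = 1 <-> 5 = 2
!(χ <-> !χ) = !2 = 4
!ψ = !3 = 3
φ -> ψ = 2 -> 3 = 6
χ -> (φ -> ψ) = 1 -> 6 = 6
!ψ <-> (χ -> (φ -> ψ)) = 3 <-> 6 = 3
!(χ <-> !χ) -> (!ψ <-> (χ -> (φ -> ψ))) = 4 -> 3 = 5
(((χ <-> χ) -> (φ <-> χ)) -> ((!φ -> (φ <-> ψ)) <-> !ψ)) <-> (!(χ <-> !χ) -> (!ψ <-> (χ -> (φ -> ψ)))) = 4 <-> 5 = 5
ψ -> χ = 3 -> 1 = 4
χ <-> (ψ -> χ) = 1 <-> 4 = 3
ψ -> ψ = 3 -> 3 = 6
ψ -> ψ = 3 -> 3 = 6
(ψ -> ψ) -> (ψ -> ψ) = 6 -> 6 = 6
(χ <-> (ψ -> χ)) <-> ((ψ -> ψ) -> (ψ -> ψ)) = 3 <-> 6 = 3
χ <-> χ = 1 <-> 1 = 6
!(χ <-> χ) = !6 = 0
((χ <-> (ψ -> χ)) <-> ((ψ -> ψ) -> (ψ -> ψ))) <-> !(χ <-> χ) = 3 <-> 0 = 3
!(((χ <-> (ψ -> χ)) <-> ((ψ -> ψ) -> (ψ -> ψ))) <-> !(χ <-> χ)) = !3 = 3
((((χ <-> χ) -> (φ <-> χ)) -> ((!φ -> (φ <-> ψ)) <-> !ψ)) <-> (!(χ <-> !χ) -> (!ψ <-> (χ -> (φ -> ψ))))) <-> !(((χ <-> (ψ -> χ)) <-> ((ψ -> ψ) -> (ψ -> ψ))) <-> !(χ <-> χ)) = 5 <-> 3 = 4

4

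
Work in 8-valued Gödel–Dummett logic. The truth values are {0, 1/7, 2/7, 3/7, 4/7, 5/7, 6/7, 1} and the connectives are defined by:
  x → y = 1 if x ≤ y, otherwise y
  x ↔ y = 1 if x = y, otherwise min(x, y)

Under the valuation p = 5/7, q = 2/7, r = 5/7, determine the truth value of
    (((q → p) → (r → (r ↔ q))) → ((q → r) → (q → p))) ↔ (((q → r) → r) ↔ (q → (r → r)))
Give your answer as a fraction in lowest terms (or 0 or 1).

q → p = 2/7 → 5/7 = 1
r ↔ q = 5/7 ↔ 2/7 = 2/7
r → (r ↔ q) = 5/7 → 2/7 = 2/7
(q → p) → (r → (r ↔ q)) = 1 → 2/7 = 2/7
q → r = 2/7 → 5/7 = 1
q → p = 2/7 → 5/7 = 1
(q → r) → (q → p) = 1 → 1 = 1
((q → p) → (r → (r ↔ q))) → ((q → r) → (q → p)) = 2/7 → 1 = 1
q → r = 2/7 → 5/7 = 1
(q → r) → r = 1 → 5/7 = 5/7
r → r = 5/7 → 5/7 = 1
q → (r → r) = 2/7 → 1 = 1
((q → r) → r) ↔ (q → (r → r)) = 5/7 ↔ 1 = 5/7
(((q → p) → (r → (r ↔ q))) → ((q → r) → (q → p))) ↔ (((q → r) → r) ↔ (q → (r → r))) = 1 ↔ 5/7 = 5/7

5/7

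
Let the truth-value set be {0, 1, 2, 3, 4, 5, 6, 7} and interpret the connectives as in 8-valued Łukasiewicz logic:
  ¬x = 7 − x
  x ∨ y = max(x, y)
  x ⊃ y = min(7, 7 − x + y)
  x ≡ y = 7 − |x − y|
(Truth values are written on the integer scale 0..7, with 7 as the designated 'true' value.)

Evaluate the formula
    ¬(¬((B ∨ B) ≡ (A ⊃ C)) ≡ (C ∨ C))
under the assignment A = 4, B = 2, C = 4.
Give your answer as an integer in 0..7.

B ∨ B = 2 ∨ 2 = 2
A ⊃ C = 4 ⊃ 4 = 7
(B ∨ B) ≡ (A ⊃ C) = 2 ≡ 7 = 2
¬((B ∨ B) ≡ (A ⊃ C)) = ¬2 = 5
C ∨ C = 4 ∨ 4 = 4
¬((B ∨ B) ≡ (A ⊃ C)) ≡ (C ∨ C) = 5 ≡ 4 = 6
¬(¬((B ∨ B) ≡ (A ⊃ C)) ≡ (C ∨ C)) = ¬6 = 1

1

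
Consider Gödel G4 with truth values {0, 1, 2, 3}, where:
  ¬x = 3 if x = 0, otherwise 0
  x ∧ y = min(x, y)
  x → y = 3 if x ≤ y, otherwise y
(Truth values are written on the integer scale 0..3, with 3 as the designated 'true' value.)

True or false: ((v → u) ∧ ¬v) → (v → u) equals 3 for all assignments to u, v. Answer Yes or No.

u = 0, v = 0 ↦ 3
u = 0, v = 1 ↦ 3
u = 0, v = 2 ↦ 3
u = 0, v = 3 ↦ 3
u = 1, v = 0 ↦ 3
u = 1, v = 1 ↦ 3
u = 1, v = 2 ↦ 3
u = 1, v = 3 ↦ 3
u = 2, v = 0 ↦ 3
u = 2, v = 1 ↦ 3
u = 2, v = 2 ↦ 3
u = 2, v = 3 ↦ 3
u = 3, v = 0 ↦ 3
u = 3, v = 1 ↦ 3
u = 3, v = 2 ↦ 3
u = 3, v = 3 ↦ 3
Every assignment gives a value ≥ 3.

Yes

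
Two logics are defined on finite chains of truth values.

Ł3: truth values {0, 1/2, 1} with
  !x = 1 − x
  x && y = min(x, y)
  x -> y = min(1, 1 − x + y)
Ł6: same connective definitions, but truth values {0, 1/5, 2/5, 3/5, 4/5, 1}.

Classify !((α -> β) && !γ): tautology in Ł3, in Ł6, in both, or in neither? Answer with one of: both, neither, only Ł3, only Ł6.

In Ł3: at α = 0, β = 0, γ = 0 the value is 0 — not a tautology.
In Ł6: at α = 0, β = 0, γ = 0 the value is 0 — not a tautology.

neither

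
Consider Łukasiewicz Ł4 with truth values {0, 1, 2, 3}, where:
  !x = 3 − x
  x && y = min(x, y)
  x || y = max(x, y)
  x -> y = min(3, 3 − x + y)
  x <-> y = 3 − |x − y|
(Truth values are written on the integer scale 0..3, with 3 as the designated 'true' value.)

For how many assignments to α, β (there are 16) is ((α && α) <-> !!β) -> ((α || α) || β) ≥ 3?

11

α = 0, β = 0 ↦ 0  <
α = 0, β = 1 ↦ 2  <
α = 0, β = 2 ↦ 3  ≥
α = 0, β = 3 ↦ 3  ≥
α = 1, β = 0 ↦ 2  <
α = 1, β = 1 ↦ 1  <
α = 1, β = 2 ↦ 3  ≥
α = 1, β = 3 ↦ 3  ≥
α = 2, β = 0 ↦ 3  ≥
α = 2, β = 1 ↦ 3  ≥
α = 2, β = 2 ↦ 2  <
α = 2, β = 3 ↦ 3  ≥
α = 3, β = 0 ↦ 3  ≥
α = 3, β = 1 ↦ 3  ≥
α = 3, β = 2 ↦ 3  ≥
α = 3, β = 3 ↦ 3  ≥
So 11 of the 16 assignments meet the threshold.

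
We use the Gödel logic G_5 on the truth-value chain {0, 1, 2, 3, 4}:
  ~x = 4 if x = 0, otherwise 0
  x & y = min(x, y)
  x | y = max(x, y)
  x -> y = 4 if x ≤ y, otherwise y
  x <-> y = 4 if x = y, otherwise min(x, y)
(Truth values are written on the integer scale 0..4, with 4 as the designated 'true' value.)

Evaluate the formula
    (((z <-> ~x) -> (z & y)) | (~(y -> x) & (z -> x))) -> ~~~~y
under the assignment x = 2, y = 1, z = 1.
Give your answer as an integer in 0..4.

~x = ~2 = 0
z <-> ~x = 1 <-> 0 = 0
z & y = 1 & 1 = 1
(z <-> ~x) -> (z & y) = 0 -> 1 = 4
y -> x = 1 -> 2 = 4
~(y -> x) = ~4 = 0
z -> x = 1 -> 2 = 4
~(y -> x) & (z -> x) = 0 & 4 = 0
((z <-> ~x) -> (z & y)) | (~(y -> x) & (z -> x)) = 4 | 0 = 4
~y = ~1 = 0
~~y = ~0 = 4
~~~y = ~4 = 0
~~~~y = ~0 = 4
(((z <-> ~x) -> (z & y)) | (~(y -> x) & (z -> x))) -> ~~~~y = 4 -> 4 = 4

4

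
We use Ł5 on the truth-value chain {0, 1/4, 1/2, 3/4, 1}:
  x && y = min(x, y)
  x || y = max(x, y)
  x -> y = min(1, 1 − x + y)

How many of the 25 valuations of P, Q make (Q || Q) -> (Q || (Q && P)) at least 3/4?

25

value 1: 25 assignments (counts)
So 25 of the 25 assignments meet the threshold.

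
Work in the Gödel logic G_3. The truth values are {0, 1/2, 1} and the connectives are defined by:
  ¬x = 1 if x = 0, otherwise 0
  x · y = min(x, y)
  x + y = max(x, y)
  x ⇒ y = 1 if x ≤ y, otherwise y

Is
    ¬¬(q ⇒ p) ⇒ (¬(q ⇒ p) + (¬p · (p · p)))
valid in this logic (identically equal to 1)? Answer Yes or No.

No

Counterexample: take p = 0, q = 0.
q ⇒ p = 0 ⇒ 0 = 1
¬(q ⇒ p) = ¬1 = 0
¬¬(q ⇒ p) = ¬0 = 1
q ⇒ p = 0 ⇒ 0 = 1
¬(q ⇒ p) = ¬1 = 0
¬p = ¬0 = 1
p · p = 0 · 0 = 0
¬p · (p · p) = 1 · 0 = 0
¬(q ⇒ p) + (¬p · (p · p)) = 0 + 0 = 0
¬¬(q ⇒ p) ⇒ (¬(q ⇒ p) + (¬p · (p · p))) = 1 ⇒ 0 = 0
This gives 0 ≠ 1.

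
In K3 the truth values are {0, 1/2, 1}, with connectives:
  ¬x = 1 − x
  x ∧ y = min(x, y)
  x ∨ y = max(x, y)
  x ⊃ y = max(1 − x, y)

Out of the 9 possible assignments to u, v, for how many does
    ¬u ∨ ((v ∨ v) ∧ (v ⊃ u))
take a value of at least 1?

4

u = 0, v = 0 ↦ 1  ≥
u = 0, v = 1/2 ↦ 1  ≥
u = 0, v = 1 ↦ 1  ≥
u = 1/2, v = 0 ↦ 1/2  <
u = 1/2, v = 1/2 ↦ 1/2  <
u = 1/2, v = 1 ↦ 1/2  <
u = 1, v = 0 ↦ 0  <
u = 1, v = 1/2 ↦ 1/2  <
u = 1, v = 1 ↦ 1  ≥
So 4 of the 9 assignments meet the threshold.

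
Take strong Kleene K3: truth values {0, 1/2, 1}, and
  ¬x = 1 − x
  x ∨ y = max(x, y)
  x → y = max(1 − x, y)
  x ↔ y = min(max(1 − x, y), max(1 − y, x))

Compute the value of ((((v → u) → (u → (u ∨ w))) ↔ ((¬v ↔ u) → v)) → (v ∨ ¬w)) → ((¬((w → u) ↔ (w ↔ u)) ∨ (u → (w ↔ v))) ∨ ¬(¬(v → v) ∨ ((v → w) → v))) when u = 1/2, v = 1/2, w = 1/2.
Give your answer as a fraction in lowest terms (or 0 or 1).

1/2

v → u = 1/2 → 1/2 = 1/2
u ∨ w = 1/2 ∨ 1/2 = 1/2
u → (u ∨ w) = 1/2 → 1/2 = 1/2
(v → u) → (u → (u ∨ w)) = 1/2 → 1/2 = 1/2
¬v = ¬1/2 = 1/2
¬v ↔ u = 1/2 ↔ 1/2 = 1/2
(¬v ↔ u) → v = 1/2 → 1/2 = 1/2
((v → u) → (u → (u ∨ w))) ↔ ((¬v ↔ u) → v) = 1/2 ↔ 1/2 = 1/2
¬w = ¬1/2 = 1/2
v ∨ ¬w = 1/2 ∨ 1/2 = 1/2
(((v → u) → (u → (u ∨ w))) ↔ ((¬v ↔ u) → v)) → (v ∨ ¬w) = 1/2 → 1/2 = 1/2
w → u = 1/2 → 1/2 = 1/2
w ↔ u = 1/2 ↔ 1/2 = 1/2
(w → u) ↔ (w ↔ u) = 1/2 ↔ 1/2 = 1/2
¬((w → u) ↔ (w ↔ u)) = ¬1/2 = 1/2
w ↔ v = 1/2 ↔ 1/2 = 1/2
u → (w ↔ v) = 1/2 → 1/2 = 1/2
¬((w → u) ↔ (w ↔ u)) ∨ (u → (w ↔ v)) = 1/2 ∨ 1/2 = 1/2
v → v = 1/2 → 1/2 = 1/2
¬(v → v) = ¬1/2 = 1/2
v → w = 1/2 → 1/2 = 1/2
(v → w) → v = 1/2 → 1/2 = 1/2
¬(v → v) ∨ ((v → w) → v) = 1/2 ∨ 1/2 = 1/2
¬(¬(v → v) ∨ ((v → w) → v)) = ¬1/2 = 1/2
(¬((w → u) ↔ (w ↔ u)) ∨ (u → (w ↔ v))) ∨ ¬(¬(v → v) ∨ ((v → w) → v)) = 1/2 ∨ 1/2 = 1/2
((((v → u) → (u → (u ∨ w))) ↔ ((¬v ↔ u) → v)) → (v ∨ ¬w)) → ((¬((w → u) ↔ (w ↔ u)) ∨ (u → (w ↔ v))) ∨ ¬(¬(v → v) ∨ ((v → w) → v))) = 1/2 → 1/2 = 1/2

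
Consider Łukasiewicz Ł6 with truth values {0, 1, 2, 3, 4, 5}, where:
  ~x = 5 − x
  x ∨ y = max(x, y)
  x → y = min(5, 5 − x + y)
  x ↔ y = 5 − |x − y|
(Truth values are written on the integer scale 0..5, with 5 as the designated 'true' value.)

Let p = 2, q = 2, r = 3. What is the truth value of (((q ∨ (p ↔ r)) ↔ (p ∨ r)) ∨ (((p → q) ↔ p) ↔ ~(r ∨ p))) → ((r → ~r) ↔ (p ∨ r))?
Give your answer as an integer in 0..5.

4

p ↔ r = 2 ↔ 3 = 4
q ∨ (p ↔ r) = 2 ∨ 4 = 4
p ∨ r = 2 ∨ 3 = 3
(q ∨ (p ↔ r)) ↔ (p ∨ r) = 4 ↔ 3 = 4
p → q = 2 → 2 = 5
(p → q) ↔ p = 5 ↔ 2 = 2
r ∨ p = 3 ∨ 2 = 3
~(r ∨ p) = ~3 = 2
((p → q) ↔ p) ↔ ~(r ∨ p) = 2 ↔ 2 = 5
((q ∨ (p ↔ r)) ↔ (p ∨ r)) ∨ (((p → q) ↔ p) ↔ ~(r ∨ p)) = 4 ∨ 5 = 5
~r = ~3 = 2
r → ~r = 3 → 2 = 4
p ∨ r = 2 ∨ 3 = 3
(r → ~r) ↔ (p ∨ r) = 4 ↔ 3 = 4
(((q ∨ (p ↔ r)) ↔ (p ∨ r)) ∨ (((p → q) ↔ p) ↔ ~(r ∨ p))) → ((r → ~r) ↔ (p ∨ r)) = 5 → 4 = 4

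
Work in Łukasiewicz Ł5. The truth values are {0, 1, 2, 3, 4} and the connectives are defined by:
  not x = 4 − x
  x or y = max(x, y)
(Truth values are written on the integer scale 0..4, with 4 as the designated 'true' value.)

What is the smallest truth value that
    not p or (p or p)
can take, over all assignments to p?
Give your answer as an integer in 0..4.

2

Take p = 2:
not p = not 2 = 2
p or p = 2 or 2 = 2
not p or (p or p) = 2 or 2 = 2
No assignment yields a value below 2, so this is the minimum.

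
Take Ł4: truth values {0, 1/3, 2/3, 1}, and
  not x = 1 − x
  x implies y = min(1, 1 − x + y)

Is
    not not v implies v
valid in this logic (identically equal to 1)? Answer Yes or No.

v = 0 ↦ 1
v = 1/3 ↦ 1
v = 2/3 ↦ 1
v = 1 ↦ 1
Every assignment gives a value ≥ 1.

Yes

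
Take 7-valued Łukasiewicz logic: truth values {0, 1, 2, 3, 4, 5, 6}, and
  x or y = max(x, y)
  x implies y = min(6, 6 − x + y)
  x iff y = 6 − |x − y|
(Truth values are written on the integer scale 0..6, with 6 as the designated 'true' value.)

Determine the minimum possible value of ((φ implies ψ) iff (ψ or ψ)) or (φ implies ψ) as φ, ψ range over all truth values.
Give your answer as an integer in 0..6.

3

Take φ = 3, ψ = 0:
φ implies ψ = 3 implies 0 = 3
ψ or ψ = 0 or 0 = 0
(φ implies ψ) iff (ψ or ψ) = 3 iff 0 = 3
φ implies ψ = 3 implies 0 = 3
((φ implies ψ) iff (ψ or ψ)) or (φ implies ψ) = 3 or 3 = 3
No assignment yields a value below 3, so this is the minimum.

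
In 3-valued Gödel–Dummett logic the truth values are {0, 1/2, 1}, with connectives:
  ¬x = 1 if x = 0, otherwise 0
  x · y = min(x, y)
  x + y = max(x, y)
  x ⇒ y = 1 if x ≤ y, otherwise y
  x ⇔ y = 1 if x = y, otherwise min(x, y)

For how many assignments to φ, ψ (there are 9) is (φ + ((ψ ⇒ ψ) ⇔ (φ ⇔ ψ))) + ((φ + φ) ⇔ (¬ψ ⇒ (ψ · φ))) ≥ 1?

φ = 0, ψ = 0 ↦ 1  ≥
φ = 0, ψ = 1/2 ↦ 0  <
φ = 0, ψ = 1 ↦ 0  <
φ = 1/2, ψ = 0 ↦ 1/2  <
φ = 1/2, ψ = 1/2 ↦ 1  ≥
φ = 1/2, ψ = 1 ↦ 1/2  <
φ = 1, ψ = 0 ↦ 1  ≥
φ = 1, ψ = 1/2 ↦ 1  ≥
φ = 1, ψ = 1 ↦ 1  ≥
So 5 of the 9 assignments meet the threshold.

5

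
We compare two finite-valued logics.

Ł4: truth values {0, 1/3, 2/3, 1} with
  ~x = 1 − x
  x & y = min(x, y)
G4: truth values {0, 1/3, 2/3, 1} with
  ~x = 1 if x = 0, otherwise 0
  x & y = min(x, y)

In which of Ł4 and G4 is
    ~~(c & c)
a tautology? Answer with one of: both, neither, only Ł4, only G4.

neither

In Ł4: at c = 0 the value is 0 — not a tautology.
In G4: at c = 0 the value is 0 — not a tautology.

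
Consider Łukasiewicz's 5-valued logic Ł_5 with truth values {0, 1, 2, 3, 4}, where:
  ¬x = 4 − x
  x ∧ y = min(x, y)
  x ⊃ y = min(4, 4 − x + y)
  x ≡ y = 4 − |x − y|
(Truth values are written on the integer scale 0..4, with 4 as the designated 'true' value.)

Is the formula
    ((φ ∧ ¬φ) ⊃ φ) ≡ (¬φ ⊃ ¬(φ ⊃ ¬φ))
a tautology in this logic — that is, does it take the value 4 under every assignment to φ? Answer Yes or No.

No

Counterexample: take φ = 0.
¬φ = ¬0 = 4
φ ∧ ¬φ = 0 ∧ 4 = 0
(φ ∧ ¬φ) ⊃ φ = 0 ⊃ 0 = 4
¬φ = ¬0 = 4
¬φ = ¬0 = 4
φ ⊃ ¬φ = 0 ⊃ 4 = 4
¬(φ ⊃ ¬φ) = ¬4 = 0
¬φ ⊃ ¬(φ ⊃ ¬φ) = 4 ⊃ 0 = 0
((φ ∧ ¬φ) ⊃ φ) ≡ (¬φ ⊃ ¬(φ ⊃ ¬φ)) = 4 ≡ 0 = 0
This gives 0 ≠ 4.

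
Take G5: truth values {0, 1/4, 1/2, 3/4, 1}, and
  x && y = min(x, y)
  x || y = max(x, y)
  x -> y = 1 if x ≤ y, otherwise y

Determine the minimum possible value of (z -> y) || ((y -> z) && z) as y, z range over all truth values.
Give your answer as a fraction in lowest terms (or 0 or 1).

1/4

Take y = 0, z = 1/4:
z -> y = 1/4 -> 0 = 0
y -> z = 0 -> 1/4 = 1
(y -> z) && z = 1 && 1/4 = 1/4
(z -> y) || ((y -> z) && z) = 0 || 1/4 = 1/4
No assignment yields a value below 1/4, so this is the minimum.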